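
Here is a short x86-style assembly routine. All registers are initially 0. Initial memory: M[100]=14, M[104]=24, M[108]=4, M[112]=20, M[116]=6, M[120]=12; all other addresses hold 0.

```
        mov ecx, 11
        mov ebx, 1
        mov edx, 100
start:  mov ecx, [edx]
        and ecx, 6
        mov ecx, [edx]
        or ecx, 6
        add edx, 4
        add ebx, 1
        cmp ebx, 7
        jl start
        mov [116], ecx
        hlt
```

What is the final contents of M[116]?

14

ecx=11
ebx=1
edx=100
ecx=M[100]=14
ecx=14&6=6
ecx=M[100]=14
ecx=14|6=14
edx=100+4=104
ebx=1+1=2
cmp ebx, 7  (cmp 2,7)
jl start: taken
ecx=M[104]=24
ecx=24&6=0
ecx=M[104]=24
ecx=24|6=30
edx=104+4=108
ebx=2+1=3
cmp ebx, 7  (cmp 3,7)
jl start: taken
ecx=M[108]=4
ecx=4&6=4
ecx=M[108]=4
ecx=4|6=6
edx=108+4=112
ebx=3+1=4
cmp ebx, 7  (cmp 4,7)
jl start: taken
ecx=M[112]=20
ecx=20&6=4
ecx=M[112]=20
ecx=20|6=22
edx=112+4=116
ebx=4+1=5
cmp ebx, 7  (cmp 5,7)
jl start: taken
ecx=M[116]=6
ecx=6&6=6
ecx=M[116]=6
ecx=6|6=6
edx=116+4=120
ebx=5+1=6
cmp ebx, 7  (cmp 6,7)
jl start: taken
ecx=M[120]=12
ecx=12&6=4
ecx=M[120]=12
ecx=12|6=14
edx=120+4=124
ebx=6+1=7
cmp ebx, 7  (cmp 7,7)
jl start: not taken
mov [116], ecx → M[116]=14
halt.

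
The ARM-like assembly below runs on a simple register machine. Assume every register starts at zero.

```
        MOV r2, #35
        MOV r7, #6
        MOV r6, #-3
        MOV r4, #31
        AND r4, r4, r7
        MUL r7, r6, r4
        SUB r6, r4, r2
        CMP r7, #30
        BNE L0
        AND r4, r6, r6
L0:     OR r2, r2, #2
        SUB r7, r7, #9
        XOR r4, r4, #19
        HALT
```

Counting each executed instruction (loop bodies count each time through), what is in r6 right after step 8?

-29

after MOV r2, #35: r2=35
after MOV r7, #6: r7=6
after MOV r6, #-3: r6=-3
after MOV r4, #31: r4=31
after AND r4, r4, r7: r4=31&6=6
after MUL r7, r6, r4: r7=(-3)*6=-18
after SUB r6, r4, r2: r6=6-35=-29
CMP r7, #30  (cmp -18,30)
After step 8: r6 = -29.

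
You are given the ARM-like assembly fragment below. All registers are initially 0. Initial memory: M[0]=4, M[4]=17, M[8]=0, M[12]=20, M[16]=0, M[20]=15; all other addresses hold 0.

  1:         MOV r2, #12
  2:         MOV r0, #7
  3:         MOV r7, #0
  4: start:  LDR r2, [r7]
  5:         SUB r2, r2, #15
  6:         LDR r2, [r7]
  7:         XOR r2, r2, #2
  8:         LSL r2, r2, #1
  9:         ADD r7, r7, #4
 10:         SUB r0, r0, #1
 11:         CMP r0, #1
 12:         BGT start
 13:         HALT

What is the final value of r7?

r2=12
r0=7
r7=0
r2=M[0]=4
r2=4-15=-11
r2=M[0]=4
r2=4^2=6
r2=6<<1=12
r7=0+4=4
r0=7-1=6
CMP r0, #1  (cmp 6,1)
BGT start: taken
r2=M[4]=17
r2=17-15=2
r2=M[4]=17
r2=17^2=19
r2=19<<1=38
r7=4+4=8
r0=6-1=5
CMP r0, #1  (cmp 5,1)
BGT start: taken
r2=M[8]=0
r2=0-15=-15
r2=M[8]=0
r2=0^2=2
r2=2<<1=4
r7=8+4=12
r0=5-1=4
CMP r0, #1  (cmp 4,1)
BGT start: taken
r2=M[12]=20
r2=20-15=5
r2=M[12]=20
r2=20^2=22
r2=22<<1=44
r7=12+4=16
r0=4-1=3
CMP r0, #1  (cmp 3,1)
BGT start: taken
r2=M[16]=0
r2=0-15=-15
r2=M[16]=0
r2=0^2=2
r2=2<<1=4
r7=16+4=20
r0=3-1=2
CMP r0, #1  (cmp 2,1)
BGT start: taken
r2=M[20]=15
r2=15-15=0
r2=M[20]=15
r2=15^2=13
r2=13<<1=26
r7=20+4=24
r0=2-1=1
CMP r0, #1  (cmp 1,1)
BGT start: not taken
halt.

24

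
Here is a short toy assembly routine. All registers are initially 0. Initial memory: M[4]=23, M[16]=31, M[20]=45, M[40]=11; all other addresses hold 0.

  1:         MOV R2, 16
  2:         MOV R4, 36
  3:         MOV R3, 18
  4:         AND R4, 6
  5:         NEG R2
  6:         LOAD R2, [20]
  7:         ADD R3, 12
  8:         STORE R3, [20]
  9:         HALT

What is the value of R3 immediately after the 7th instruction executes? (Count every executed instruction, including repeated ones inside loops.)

R2=16
R4=36
R3=18
R4=36&6=4
R2=-(16)=-16
R2=M[20]=45
R3=18+12=30
After step 7: R3 = 30.

30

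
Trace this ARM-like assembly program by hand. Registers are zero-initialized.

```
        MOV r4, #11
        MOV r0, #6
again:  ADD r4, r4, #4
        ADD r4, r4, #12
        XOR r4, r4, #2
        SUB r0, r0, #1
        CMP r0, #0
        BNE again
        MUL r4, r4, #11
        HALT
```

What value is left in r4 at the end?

r4=11
r0=6
r4=11+4=15
r4=15+12=27
r4=27^2=25
r0=6-1=5
CMP r0, #0  (cmp 5,0)
BNE again: taken
r4=25+4=29
r4=29+12=41
r4=41^2=43
r0=5-1=4
CMP r0, #0  (cmp 4,0)
BNE again: taken
r4=43+4=47
r4=47+12=59
r4=59^2=57
r0=4-1=3
CMP r0, #0  (cmp 3,0)
BNE again: taken
r4=57+4=61
r4=61+12=73
r4=73^2=75
r0=3-1=2
CMP r0, #0  (cmp 2,0)
BNE again: taken
r4=75+4=79
r4=79+12=91
r4=91^2=89
r0=2-1=1
CMP r0, #0  (cmp 1,0)
BNE again: taken
r4=89+4=93
r4=93+12=105
r4=105^2=107
r0=1-1=0
CMP r0, #0  (cmp 0,0)
BNE again: not taken
r4=107*11=1177
halt.

1177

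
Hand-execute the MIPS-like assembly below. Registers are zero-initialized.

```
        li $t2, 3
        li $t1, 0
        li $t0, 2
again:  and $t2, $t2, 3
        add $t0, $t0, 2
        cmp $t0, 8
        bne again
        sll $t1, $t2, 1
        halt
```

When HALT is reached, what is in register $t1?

6

$t2=3
$t1=0
$t0=2
$t2=3&3=3
$t0=2+2=4
cmp $t0, 8  (cmp 4,8)
bne again: taken
$t2=3&3=3
$t0=4+2=6
cmp $t0, 8  (cmp 6,8)
bne again: taken
$t2=3&3=3
$t0=6+2=8
cmp $t0, 8  (cmp 8,8)
bne again: not taken
$t1=3<<1=6
halt.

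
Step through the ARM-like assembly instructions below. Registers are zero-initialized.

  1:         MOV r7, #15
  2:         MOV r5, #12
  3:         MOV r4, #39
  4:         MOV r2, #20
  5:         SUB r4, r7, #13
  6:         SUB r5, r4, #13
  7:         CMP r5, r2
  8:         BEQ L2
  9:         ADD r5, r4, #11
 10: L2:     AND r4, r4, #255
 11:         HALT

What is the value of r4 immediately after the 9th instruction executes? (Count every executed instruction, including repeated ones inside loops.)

r7=15
r5=12
r4=39
r2=20
r4=15-13=2
r5=2-13=-11
CMP r5, r2  (cmp -11,20)
BEQ L2: not taken
r5=2+11=13
After step 9: r4 = 2.

2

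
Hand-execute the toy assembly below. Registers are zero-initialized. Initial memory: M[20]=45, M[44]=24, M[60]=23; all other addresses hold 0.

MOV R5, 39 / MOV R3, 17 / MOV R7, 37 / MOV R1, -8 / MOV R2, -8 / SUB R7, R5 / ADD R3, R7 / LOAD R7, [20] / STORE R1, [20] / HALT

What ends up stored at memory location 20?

after MOV R5, 39: R5=39
after MOV R3, 17: R3=17
after MOV R7, 37: R7=37
after MOV R1, -8: R1=-8
after MOV R2, -8: R2=-8
after SUB R7, R5: R7=37-39=-2
after ADD R3, R7: R3=17+(-2)=15
after LOAD R7, [20]: R7=M[20]=45
STORE R1, [20] → M[20]=-8
halt.

-8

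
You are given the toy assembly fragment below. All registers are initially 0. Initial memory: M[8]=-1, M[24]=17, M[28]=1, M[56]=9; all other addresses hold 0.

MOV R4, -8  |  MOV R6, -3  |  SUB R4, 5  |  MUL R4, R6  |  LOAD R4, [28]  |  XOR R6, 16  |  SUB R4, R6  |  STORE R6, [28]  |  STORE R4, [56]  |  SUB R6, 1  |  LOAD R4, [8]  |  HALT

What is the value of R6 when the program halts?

after MOV R4, -8: R4=-8
after MOV R6, -3: R6=-3
after SUB R4, 5: R4=(-8)-5=-13
after MUL R4, R6: R4=(-13)*(-3)=39
after LOAD R4, [28]: R4=M[28]=1
after XOR R6, 16: R6=(-3)^16=-19
after SUB R4, R6: R4=1-(-19)=20
STORE R6, [28] → M[28]=-19
STORE R4, [56] → M[56]=20
after SUB R6, 1: R6=(-19)-1=-20
after LOAD R4, [8]: R4=M[8]=-1
halt.

-20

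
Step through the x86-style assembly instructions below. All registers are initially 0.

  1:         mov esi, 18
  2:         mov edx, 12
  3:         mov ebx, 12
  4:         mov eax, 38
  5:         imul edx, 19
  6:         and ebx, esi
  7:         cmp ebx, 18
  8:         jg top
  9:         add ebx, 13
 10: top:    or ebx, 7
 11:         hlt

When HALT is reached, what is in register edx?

mov esi, 18 → esi=18
mov edx, 12 → edx=12
mov ebx, 12 → ebx=12
mov eax, 38 → eax=38
imul edx, 19 → edx=12*19=228
and ebx, esi → ebx=12&18=0
cmp ebx, 18  (cmp 0,18)
jg top: not taken
add ebx, 13 → ebx=0+13=13
or ebx, 7 → ebx=13|7=15
halt.

228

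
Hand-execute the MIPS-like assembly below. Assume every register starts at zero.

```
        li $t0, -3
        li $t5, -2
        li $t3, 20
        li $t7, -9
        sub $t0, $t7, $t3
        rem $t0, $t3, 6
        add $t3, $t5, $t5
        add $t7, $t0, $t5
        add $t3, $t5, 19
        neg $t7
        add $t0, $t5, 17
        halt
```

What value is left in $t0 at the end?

$t0=-3
$t5=-2
$t3=20
$t7=-9
$t0=(-9)-20=-29
$t0=20%6=2
$t3=(-2)+(-2)=-4
$t7=2+(-2)=0
$t3=(-2)+19=17
$t7=-(0)=0
$t0=(-2)+17=15
halt.

15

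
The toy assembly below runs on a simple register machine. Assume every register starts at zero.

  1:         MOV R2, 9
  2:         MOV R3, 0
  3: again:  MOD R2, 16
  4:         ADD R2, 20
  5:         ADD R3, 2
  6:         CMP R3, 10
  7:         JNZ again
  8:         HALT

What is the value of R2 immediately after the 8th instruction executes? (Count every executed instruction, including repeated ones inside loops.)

13

after MOV R2, 9: R2=9
after MOV R3, 0: R3=0
after MOD R2, 16: R2=9%16=9
after ADD R2, 20: R2=9+20=29
after ADD R3, 2: R3=0+2=2
CMP R3, 10  (cmp 2,10)
JNZ again: taken
after MOD R2, 16: R2=29%16=13
After step 8: R2 = 13.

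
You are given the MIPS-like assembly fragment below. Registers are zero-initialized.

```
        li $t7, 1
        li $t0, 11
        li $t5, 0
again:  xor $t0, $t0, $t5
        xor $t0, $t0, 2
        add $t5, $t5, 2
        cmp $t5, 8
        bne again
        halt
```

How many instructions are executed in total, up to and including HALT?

$t7=1
$t0=11
$t5=0
$t0=11^0=11
$t0=11^2=9
$t5=0+2=2
cmp $t5, 8  (cmp 2,8)
bne again: taken
$t0=9^2=11
$t0=11^2=9
$t5=2+2=4
cmp $t5, 8  (cmp 4,8)
bne again: taken
$t0=9^4=13
$t0=13^2=15
$t5=4+2=6
cmp $t5, 8  (cmp 6,8)
bne again: taken
$t0=15^6=9
$t0=9^2=11
$t5=6+2=8
cmp $t5, 8  (cmp 8,8)
bne again: not taken
halt.
Total executed instructions: 24.

24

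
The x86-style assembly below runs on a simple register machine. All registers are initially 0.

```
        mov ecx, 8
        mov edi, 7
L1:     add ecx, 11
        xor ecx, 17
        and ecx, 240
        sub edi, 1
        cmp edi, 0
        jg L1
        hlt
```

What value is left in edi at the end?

0

ecx=8
edi=7
ecx=8+11=19
ecx=19^17=2
ecx=2&240=0
edi=7-1=6
cmp edi, 0  (cmp 6,0)
jg L1: taken
ecx=0+11=11
ecx=11^17=26
ecx=26&240=16
edi=6-1=5
cmp edi, 0  (cmp 5,0)
jg L1: taken
ecx=16+11=27
ecx=27^17=10
ecx=10&240=0
edi=5-1=4
cmp edi, 0  (cmp 4,0)
jg L1: taken
ecx=0+11=11
ecx=11^17=26
ecx=26&240=16
edi=4-1=3
cmp edi, 0  (cmp 3,0)
jg L1: taken
ecx=16+11=27
ecx=27^17=10
ecx=10&240=0
edi=3-1=2
cmp edi, 0  (cmp 2,0)
jg L1: taken
ecx=0+11=11
ecx=11^17=26
ecx=26&240=16
edi=2-1=1
cmp edi, 0  (cmp 1,0)
jg L1: taken
ecx=16+11=27
ecx=27^17=10
ecx=10&240=0
edi=1-1=0
cmp edi, 0  (cmp 0,0)
jg L1: not taken
halt.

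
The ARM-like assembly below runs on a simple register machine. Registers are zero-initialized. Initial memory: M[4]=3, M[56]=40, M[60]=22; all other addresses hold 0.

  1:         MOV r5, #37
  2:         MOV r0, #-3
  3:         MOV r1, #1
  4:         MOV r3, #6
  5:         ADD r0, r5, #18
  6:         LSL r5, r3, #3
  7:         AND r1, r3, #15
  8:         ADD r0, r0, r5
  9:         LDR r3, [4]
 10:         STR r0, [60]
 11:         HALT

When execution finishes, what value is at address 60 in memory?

103

r5=37
r0=-3
r1=1
r3=6
r0=37+18=55
r5=6<<3=48
r1=6&15=6
r0=55+48=103
r3=M[4]=3
STR r0, [60] → M[60]=103
halt.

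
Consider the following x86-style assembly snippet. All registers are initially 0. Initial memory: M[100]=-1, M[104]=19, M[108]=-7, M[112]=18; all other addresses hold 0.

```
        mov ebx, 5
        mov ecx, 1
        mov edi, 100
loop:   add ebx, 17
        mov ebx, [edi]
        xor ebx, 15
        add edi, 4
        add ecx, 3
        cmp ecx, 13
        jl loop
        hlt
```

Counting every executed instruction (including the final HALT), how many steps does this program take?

ebx=5
ecx=1
edi=100
ebx=5+17=22
ebx=M[100]=-1
ebx=(-1)^15=-16
edi=100+4=104
ecx=1+3=4
cmp ecx, 13  (cmp 4,13)
jl loop: taken
ebx=(-16)+17=1
ebx=M[104]=19
ebx=19^15=28
edi=104+4=108
ecx=4+3=7
cmp ecx, 13  (cmp 7,13)
jl loop: taken
ebx=28+17=45
ebx=M[108]=-7
ebx=(-7)^15=-10
edi=108+4=112
ecx=7+3=10
cmp ecx, 13  (cmp 10,13)
jl loop: taken
ebx=(-10)+17=7
ebx=M[112]=18
ebx=18^15=29
edi=112+4=116
ecx=10+3=13
cmp ecx, 13  (cmp 13,13)
jl loop: not taken
halt.
Total executed instructions: 32.

32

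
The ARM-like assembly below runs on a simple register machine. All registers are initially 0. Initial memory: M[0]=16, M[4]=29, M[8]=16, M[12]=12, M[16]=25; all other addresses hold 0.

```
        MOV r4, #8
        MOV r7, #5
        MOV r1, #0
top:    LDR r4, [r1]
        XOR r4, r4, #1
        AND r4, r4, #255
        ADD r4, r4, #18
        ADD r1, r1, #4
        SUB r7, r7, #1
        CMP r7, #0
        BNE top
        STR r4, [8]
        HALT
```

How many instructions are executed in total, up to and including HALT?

after MOV r4, #8: r4=8
after MOV r7, #5: r7=5
after MOV r1, #0: r1=0
after LDR r4, [r1]: r4=M[0]=16
after XOR r4, r4, #1: r4=16^1=17
after AND r4, r4, #255: r4=17&255=17
after ADD r4, r4, #18: r4=17+18=35
after ADD r1, r1, #4: r1=0+4=4
after SUB r7, r7, #1: r7=5-1=4
CMP r7, #0  (cmp 4,0)
BNE top: taken
after LDR r4, [r1]: r4=M[4]=29
after XOR r4, r4, #1: r4=29^1=28
after AND r4, r4, #255: r4=28&255=28
after ADD r4, r4, #18: r4=28+18=46
after ADD r1, r1, #4: r1=4+4=8
after SUB r7, r7, #1: r7=4-1=3
CMP r7, #0  (cmp 3,0)
BNE top: taken
after LDR r4, [r1]: r4=M[8]=16
after XOR r4, r4, #1: r4=16^1=17
after AND r4, r4, #255: r4=17&255=17
after ADD r4, r4, #18: r4=17+18=35
after ADD r1, r1, #4: r1=8+4=12
after SUB r7, r7, #1: r7=3-1=2
CMP r7, #0  (cmp 2,0)
BNE top: taken
after LDR r4, [r1]: r4=M[12]=12
after XOR r4, r4, #1: r4=12^1=13
after AND r4, r4, #255: r4=13&255=13
after ADD r4, r4, #18: r4=13+18=31
after ADD r1, r1, #4: r1=12+4=16
after SUB r7, r7, #1: r7=2-1=1
CMP r7, #0  (cmp 1,0)
BNE top: taken
after LDR r4, [r1]: r4=M[16]=25
after XOR r4, r4, #1: r4=25^1=24
after AND r4, r4, #255: r4=24&255=24
after ADD r4, r4, #18: r4=24+18=42
after ADD r1, r1, #4: r1=16+4=20
after SUB r7, r7, #1: r7=1-1=0
CMP r7, #0  (cmp 0,0)
BNE top: not taken
STR r4, [8] → M[8]=42
halt.
Total executed instructions: 45.

45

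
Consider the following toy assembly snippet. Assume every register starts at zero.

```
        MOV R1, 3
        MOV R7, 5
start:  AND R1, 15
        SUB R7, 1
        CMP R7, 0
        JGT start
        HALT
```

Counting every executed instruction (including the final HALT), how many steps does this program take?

23

MOV R1, 3 → R1=3
MOV R7, 5 → R7=5
AND R1, 15 → R1=3&15=3
SUB R7, 1 → R7=5-1=4
CMP R7, 0  (cmp 4,0)
JGT start: taken
AND R1, 15 → R1=3&15=3
SUB R7, 1 → R7=4-1=3
CMP R7, 0  (cmp 3,0)
JGT start: taken
AND R1, 15 → R1=3&15=3
SUB R7, 1 → R7=3-1=2
CMP R7, 0  (cmp 2,0)
JGT start: taken
AND R1, 15 → R1=3&15=3
SUB R7, 1 → R7=2-1=1
CMP R7, 0  (cmp 1,0)
JGT start: taken
AND R1, 15 → R1=3&15=3
SUB R7, 1 → R7=1-1=0
CMP R7, 0  (cmp 0,0)
JGT start: not taken
halt.
Total executed instructions: 23.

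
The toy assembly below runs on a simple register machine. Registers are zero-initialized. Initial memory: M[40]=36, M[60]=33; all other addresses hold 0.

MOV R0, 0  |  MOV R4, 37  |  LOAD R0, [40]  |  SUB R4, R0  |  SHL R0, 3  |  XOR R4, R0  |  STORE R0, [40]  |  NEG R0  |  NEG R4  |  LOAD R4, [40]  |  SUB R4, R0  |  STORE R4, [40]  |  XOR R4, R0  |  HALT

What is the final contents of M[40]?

576

after MOV R0, 0: R0=0
after MOV R4, 37: R4=37
after LOAD R0, [40]: R0=M[40]=36
after SUB R4, R0: R4=37-36=1
after SHL R0, 3: R0=36<<3=288
after XOR R4, R0: R4=1^288=289
STORE R0, [40] → M[40]=288
after NEG R0: R0=-(288)=-288
after NEG R4: R4=-(289)=-289
after LOAD R4, [40]: R4=M[40]=288
after SUB R4, R0: R4=288-(-288)=576
STORE R4, [40] → M[40]=576
after XOR R4, R0: R4=576^(-288)=-864
halt.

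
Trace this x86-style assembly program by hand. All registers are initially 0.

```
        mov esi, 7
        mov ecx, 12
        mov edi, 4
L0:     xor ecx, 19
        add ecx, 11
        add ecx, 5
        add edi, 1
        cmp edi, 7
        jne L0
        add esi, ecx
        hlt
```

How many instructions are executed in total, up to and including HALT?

23

mov esi, 7 → esi=7
mov ecx, 12 → ecx=12
mov edi, 4 → edi=4
xor ecx, 19 → ecx=12^19=31
add ecx, 11 → ecx=31+11=42
add ecx, 5 → ecx=42+5=47
add edi, 1 → edi=4+1=5
cmp edi, 7  (cmp 5,7)
jne L0: taken
xor ecx, 19 → ecx=47^19=60
add ecx, 11 → ecx=60+11=71
add ecx, 5 → ecx=71+5=76
add edi, 1 → edi=5+1=6
cmp edi, 7  (cmp 6,7)
jne L0: taken
xor ecx, 19 → ecx=76^19=95
add ecx, 11 → ecx=95+11=106
add ecx, 5 → ecx=106+5=111
add edi, 1 → edi=6+1=7
cmp edi, 7  (cmp 7,7)
jne L0: not taken
add esi, ecx → esi=7+111=118
halt.
Total executed instructions: 23.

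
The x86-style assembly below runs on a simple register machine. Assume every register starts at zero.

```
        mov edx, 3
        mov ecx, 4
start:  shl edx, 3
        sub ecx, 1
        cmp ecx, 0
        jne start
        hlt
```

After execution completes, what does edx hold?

after mov edx, 3: edx=3
after mov ecx, 4: ecx=4
after shl edx, 3: edx=3<<3=24
after sub ecx, 1: ecx=4-1=3
cmp ecx, 0  (cmp 3,0)
jne start: taken
after shl edx, 3: edx=24<<3=192
after sub ecx, 1: ecx=3-1=2
cmp ecx, 0  (cmp 2,0)
jne start: taken
after shl edx, 3: edx=192<<3=1536
after sub ecx, 1: ecx=2-1=1
cmp ecx, 0  (cmp 1,0)
jne start: taken
after shl edx, 3: edx=1536<<3=12288
after sub ecx, 1: ecx=1-1=0
cmp ecx, 0  (cmp 0,0)
jne start: not taken
halt.

12288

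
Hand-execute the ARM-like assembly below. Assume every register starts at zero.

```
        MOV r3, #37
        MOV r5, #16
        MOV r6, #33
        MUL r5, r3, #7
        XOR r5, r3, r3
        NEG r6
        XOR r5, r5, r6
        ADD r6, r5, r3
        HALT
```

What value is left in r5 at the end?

r3=37
r5=16
r6=33
r5=37*7=259
r5=37^37=0
r6=-(33)=-33
r5=0^(-33)=-33
r6=(-33)+37=4
halt.

-33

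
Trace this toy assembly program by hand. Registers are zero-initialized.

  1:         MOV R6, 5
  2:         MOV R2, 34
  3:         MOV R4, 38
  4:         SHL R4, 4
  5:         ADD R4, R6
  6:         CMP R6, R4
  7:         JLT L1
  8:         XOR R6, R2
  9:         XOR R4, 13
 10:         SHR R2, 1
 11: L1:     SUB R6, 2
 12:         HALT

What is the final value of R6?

MOV R6, 5 → R6=5
MOV R2, 34 → R2=34
MOV R4, 38 → R4=38
SHL R4, 4 → R4=38<<4=608
ADD R4, R6 → R4=608+5=613
CMP R6, R4  (cmp 5,613)
JLT L1: taken
SUB R6, 2 → R6=5-2=3
halt.

3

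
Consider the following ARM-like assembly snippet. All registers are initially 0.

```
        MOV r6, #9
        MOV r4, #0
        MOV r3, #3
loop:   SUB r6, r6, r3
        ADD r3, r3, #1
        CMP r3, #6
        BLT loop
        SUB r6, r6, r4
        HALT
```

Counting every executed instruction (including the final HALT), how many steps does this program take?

MOV r6, #9 → r6=9
MOV r4, #0 → r4=0
MOV r3, #3 → r3=3
SUB r6, r6, r3 → r6=9-3=6
ADD r3, r3, #1 → r3=3+1=4
CMP r3, #6  (cmp 4,6)
BLT loop: taken
SUB r6, r6, r3 → r6=6-4=2
ADD r3, r3, #1 → r3=4+1=5
CMP r3, #6  (cmp 5,6)
BLT loop: taken
SUB r6, r6, r3 → r6=2-5=-3
ADD r3, r3, #1 → r3=5+1=6
CMP r3, #6  (cmp 6,6)
BLT loop: not taken
SUB r6, r6, r4 → r6=(-3)-0=-3
halt.
Total executed instructions: 17.

17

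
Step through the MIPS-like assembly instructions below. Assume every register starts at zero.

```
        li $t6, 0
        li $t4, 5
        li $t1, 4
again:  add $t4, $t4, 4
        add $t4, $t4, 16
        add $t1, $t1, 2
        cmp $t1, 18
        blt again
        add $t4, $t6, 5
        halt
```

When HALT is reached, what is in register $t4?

5

$t6=0
$t4=5
$t1=4
$t4=5+4=9
$t4=9+16=25
$t1=4+2=6
cmp $t1, 18  (cmp 6,18)
blt again: taken
$t4=25+4=29
$t4=29+16=45
$t1=6+2=8
cmp $t1, 18  (cmp 8,18)
blt again: taken
$t4=45+4=49
$t4=49+16=65
$t1=8+2=10
cmp $t1, 18  (cmp 10,18)
blt again: taken
$t4=65+4=69
$t4=69+16=85
$t1=10+2=12
cmp $t1, 18  (cmp 12,18)
blt again: taken
$t4=85+4=89
$t4=89+16=105
$t1=12+2=14
cmp $t1, 18  (cmp 14,18)
blt again: taken
$t4=105+4=109
$t4=109+16=125
$t1=14+2=16
cmp $t1, 18  (cmp 16,18)
blt again: taken
$t4=125+4=129
$t4=129+16=145
$t1=16+2=18
cmp $t1, 18  (cmp 18,18)
blt again: not taken
$t4=0+5=5
halt.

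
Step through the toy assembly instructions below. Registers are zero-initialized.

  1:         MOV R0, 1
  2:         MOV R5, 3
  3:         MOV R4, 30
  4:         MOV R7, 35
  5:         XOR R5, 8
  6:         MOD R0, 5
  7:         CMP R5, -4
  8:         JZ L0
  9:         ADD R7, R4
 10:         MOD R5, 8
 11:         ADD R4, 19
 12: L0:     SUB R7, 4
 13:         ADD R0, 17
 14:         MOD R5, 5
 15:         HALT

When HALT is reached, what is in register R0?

after MOV R0, 1: R0=1
after MOV R5, 3: R5=3
after MOV R4, 30: R4=30
after MOV R7, 35: R7=35
after XOR R5, 8: R5=3^8=11
after MOD R0, 5: R0=1%5=1
CMP R5, -4  (cmp 11,-4)
JZ L0: not taken
after ADD R7, R4: R7=35+30=65
after MOD R5, 8: R5=11%8=3
after ADD R4, 19: R4=30+19=49
after SUB R7, 4: R7=65-4=61
after ADD R0, 17: R0=1+17=18
after MOD R5, 5: R5=3%5=3
halt.

18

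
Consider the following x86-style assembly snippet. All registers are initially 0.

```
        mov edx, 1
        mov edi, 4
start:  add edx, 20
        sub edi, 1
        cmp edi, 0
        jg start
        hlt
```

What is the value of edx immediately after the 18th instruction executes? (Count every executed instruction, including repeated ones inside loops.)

mov edx, 1 → edx=1
mov edi, 4 → edi=4
add edx, 20 → edx=1+20=21
sub edi, 1 → edi=4-1=3
cmp edi, 0  (cmp 3,0)
jg start: taken
add edx, 20 → edx=21+20=41
sub edi, 1 → edi=3-1=2
cmp edi, 0  (cmp 2,0)
jg start: taken
add edx, 20 → edx=41+20=61
sub edi, 1 → edi=2-1=1
cmp edi, 0  (cmp 1,0)
jg start: taken
add edx, 20 → edx=61+20=81
sub edi, 1 → edi=1-1=0
cmp edi, 0  (cmp 0,0)
jg start: not taken
After step 18: edx = 81.

81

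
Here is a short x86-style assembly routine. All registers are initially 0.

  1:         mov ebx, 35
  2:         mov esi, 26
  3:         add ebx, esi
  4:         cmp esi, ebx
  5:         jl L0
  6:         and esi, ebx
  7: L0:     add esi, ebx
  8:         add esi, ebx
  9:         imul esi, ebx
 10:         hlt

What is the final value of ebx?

61

after mov ebx, 35: ebx=35
after mov esi, 26: esi=26
after add ebx, esi: ebx=35+26=61
cmp esi, ebx  (cmp 26,61)
jl L0: taken
after add esi, ebx: esi=26+61=87
after add esi, ebx: esi=87+61=148
after imul esi, ebx: esi=148*61=9028
halt.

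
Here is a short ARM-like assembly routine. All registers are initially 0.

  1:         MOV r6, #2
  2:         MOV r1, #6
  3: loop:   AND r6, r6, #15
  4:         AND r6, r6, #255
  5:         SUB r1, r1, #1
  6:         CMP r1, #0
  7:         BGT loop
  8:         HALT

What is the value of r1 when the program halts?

MOV r6, #2 → r6=2
MOV r1, #6 → r1=6
AND r6, r6, #15 → r6=2&15=2
AND r6, r6, #255 → r6=2&255=2
SUB r1, r1, #1 → r1=6-1=5
CMP r1, #0  (cmp 5,0)
BGT loop: taken
AND r6, r6, #15 → r6=2&15=2
AND r6, r6, #255 → r6=2&255=2
SUB r1, r1, #1 → r1=5-1=4
CMP r1, #0  (cmp 4,0)
BGT loop: taken
AND r6, r6, #15 → r6=2&15=2
AND r6, r6, #255 → r6=2&255=2
SUB r1, r1, #1 → r1=4-1=3
CMP r1, #0  (cmp 3,0)
BGT loop: taken
AND r6, r6, #15 → r6=2&15=2
AND r6, r6, #255 → r6=2&255=2
SUB r1, r1, #1 → r1=3-1=2
CMP r1, #0  (cmp 2,0)
BGT loop: taken
AND r6, r6, #15 → r6=2&15=2
AND r6, r6, #255 → r6=2&255=2
SUB r1, r1, #1 → r1=2-1=1
CMP r1, #0  (cmp 1,0)
BGT loop: taken
AND r6, r6, #15 → r6=2&15=2
AND r6, r6, #255 → r6=2&255=2
SUB r1, r1, #1 → r1=1-1=0
CMP r1, #0  (cmp 0,0)
BGT loop: not taken
halt.

0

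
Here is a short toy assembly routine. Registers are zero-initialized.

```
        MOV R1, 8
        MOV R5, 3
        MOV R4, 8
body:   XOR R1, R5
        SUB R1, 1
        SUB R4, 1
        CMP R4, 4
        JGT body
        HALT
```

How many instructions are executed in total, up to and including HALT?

24

R1=8
R5=3
R4=8
R1=8^3=11
R1=11-1=10
R4=8-1=7
CMP R4, 4  (cmp 7,4)
JGT body: taken
R1=10^3=9
R1=9-1=8
R4=7-1=6
CMP R4, 4  (cmp 6,4)
JGT body: taken
R1=8^3=11
R1=11-1=10
R4=6-1=5
CMP R4, 4  (cmp 5,4)
JGT body: taken
R1=10^3=9
R1=9-1=8
R4=5-1=4
CMP R4, 4  (cmp 4,4)
JGT body: not taken
halt.
Total executed instructions: 24.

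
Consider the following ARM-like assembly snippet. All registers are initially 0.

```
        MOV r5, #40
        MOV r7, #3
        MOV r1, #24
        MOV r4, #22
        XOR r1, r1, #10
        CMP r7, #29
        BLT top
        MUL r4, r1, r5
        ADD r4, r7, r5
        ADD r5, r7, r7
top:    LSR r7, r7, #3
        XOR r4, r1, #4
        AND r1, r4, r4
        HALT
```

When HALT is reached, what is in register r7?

0

MOV r5, #40 → r5=40
MOV r7, #3 → r7=3
MOV r1, #24 → r1=24
MOV r4, #22 → r4=22
XOR r1, r1, #10 → r1=24^10=18
CMP r7, #29  (cmp 3,29)
BLT top: taken
LSR r7, r7, #3 → r7=3>>3=0
XOR r4, r1, #4 → r4=18^4=22
AND r1, r4, r4 → r1=22&22=22
halt.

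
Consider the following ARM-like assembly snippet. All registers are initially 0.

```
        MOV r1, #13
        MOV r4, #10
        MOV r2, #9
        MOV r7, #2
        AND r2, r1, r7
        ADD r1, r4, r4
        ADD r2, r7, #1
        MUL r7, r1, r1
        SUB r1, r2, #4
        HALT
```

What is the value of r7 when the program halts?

MOV r1, #13 → r1=13
MOV r4, #10 → r4=10
MOV r2, #9 → r2=9
MOV r7, #2 → r7=2
AND r2, r1, r7 → r2=13&2=0
ADD r1, r4, r4 → r1=10+10=20
ADD r2, r7, #1 → r2=2+1=3
MUL r7, r1, r1 → r7=20*20=400
SUB r1, r2, #4 → r1=3-4=-1
halt.

400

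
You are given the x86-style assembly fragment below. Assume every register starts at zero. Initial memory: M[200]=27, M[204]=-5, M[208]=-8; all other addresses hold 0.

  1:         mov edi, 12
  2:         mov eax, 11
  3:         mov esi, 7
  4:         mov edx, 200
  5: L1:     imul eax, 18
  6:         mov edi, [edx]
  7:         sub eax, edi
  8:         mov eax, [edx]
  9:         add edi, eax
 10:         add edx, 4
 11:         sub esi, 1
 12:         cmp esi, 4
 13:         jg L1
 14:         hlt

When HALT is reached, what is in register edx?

212

mov edi, 12 → edi=12
mov eax, 11 → eax=11
mov esi, 7 → esi=7
mov edx, 200 → edx=200
imul eax, 18 → eax=11*18=198
mov edi, [edx] → edi=M[200]=27
sub eax, edi → eax=198-27=171
mov eax, [edx] → eax=M[200]=27
add edi, eax → edi=27+27=54
add edx, 4 → edx=200+4=204
sub esi, 1 → esi=7-1=6
cmp esi, 4  (cmp 6,4)
jg L1: taken
imul eax, 18 → eax=27*18=486
mov edi, [edx] → edi=M[204]=-5
sub eax, edi → eax=486-(-5)=491
mov eax, [edx] → eax=M[204]=-5
add edi, eax → edi=(-5)+(-5)=-10
add edx, 4 → edx=204+4=208
sub esi, 1 → esi=6-1=5
cmp esi, 4  (cmp 5,4)
jg L1: taken
imul eax, 18 → eax=(-5)*18=-90
mov edi, [edx] → edi=M[208]=-8
sub eax, edi → eax=(-90)-(-8)=-82
mov eax, [edx] → eax=M[208]=-8
add edi, eax → edi=(-8)+(-8)=-16
add edx, 4 → edx=208+4=212
sub esi, 1 → esi=5-1=4
cmp esi, 4  (cmp 4,4)
jg L1: not taken
halt.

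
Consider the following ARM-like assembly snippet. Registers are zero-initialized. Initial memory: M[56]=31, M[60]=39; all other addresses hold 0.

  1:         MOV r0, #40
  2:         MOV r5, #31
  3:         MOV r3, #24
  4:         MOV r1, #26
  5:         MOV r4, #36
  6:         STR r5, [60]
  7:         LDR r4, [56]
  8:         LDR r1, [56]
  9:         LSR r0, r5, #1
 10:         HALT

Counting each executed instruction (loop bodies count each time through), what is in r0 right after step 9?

15

MOV r0, #40 → r0=40
MOV r5, #31 → r5=31
MOV r3, #24 → r3=24
MOV r1, #26 → r1=26
MOV r4, #36 → r4=36
STR r5, [60] → M[60]=31
LDR r4, [56] → r4=M[56]=31
LDR r1, [56] → r1=M[56]=31
LSR r0, r5, #1 → r0=31>>1=15
After step 9: r0 = 15.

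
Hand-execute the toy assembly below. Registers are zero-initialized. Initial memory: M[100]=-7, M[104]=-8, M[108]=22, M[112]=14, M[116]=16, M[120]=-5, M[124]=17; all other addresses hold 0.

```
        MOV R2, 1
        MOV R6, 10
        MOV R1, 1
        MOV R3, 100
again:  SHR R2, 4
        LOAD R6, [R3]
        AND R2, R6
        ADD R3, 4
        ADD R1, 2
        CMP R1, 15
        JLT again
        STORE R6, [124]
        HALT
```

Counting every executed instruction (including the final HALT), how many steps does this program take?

55

R2=1
R6=10
R1=1
R3=100
R2=1>>4=0
R6=M[100]=-7
R2=0&(-7)=0
R3=100+4=104
R1=1+2=3
CMP R1, 15  (cmp 3,15)
JLT again: taken
R2=0>>4=0
R6=M[104]=-8
R2=0&(-8)=0
R3=104+4=108
R1=3+2=5
CMP R1, 15  (cmp 5,15)
JLT again: taken
R2=0>>4=0
R6=M[108]=22
R2=0&22=0
R3=108+4=112
R1=5+2=7
CMP R1, 15  (cmp 7,15)
JLT again: taken
R2=0>>4=0
R6=M[112]=14
R2=0&14=0
R3=112+4=116
R1=7+2=9
CMP R1, 15  (cmp 9,15)
JLT again: taken
R2=0>>4=0
R6=M[116]=16
R2=0&16=0
R3=116+4=120
R1=9+2=11
CMP R1, 15  (cmp 11,15)
JLT again: taken
R2=0>>4=0
R6=M[120]=-5
R2=0&(-5)=0
R3=120+4=124
R1=11+2=13
CMP R1, 15  (cmp 13,15)
JLT again: taken
R2=0>>4=0
R6=M[124]=17
R2=0&17=0
R3=124+4=128
R1=13+2=15
CMP R1, 15  (cmp 15,15)
JLT again: not taken
STORE R6, [124] → M[124]=17
halt.
Total executed instructions: 55.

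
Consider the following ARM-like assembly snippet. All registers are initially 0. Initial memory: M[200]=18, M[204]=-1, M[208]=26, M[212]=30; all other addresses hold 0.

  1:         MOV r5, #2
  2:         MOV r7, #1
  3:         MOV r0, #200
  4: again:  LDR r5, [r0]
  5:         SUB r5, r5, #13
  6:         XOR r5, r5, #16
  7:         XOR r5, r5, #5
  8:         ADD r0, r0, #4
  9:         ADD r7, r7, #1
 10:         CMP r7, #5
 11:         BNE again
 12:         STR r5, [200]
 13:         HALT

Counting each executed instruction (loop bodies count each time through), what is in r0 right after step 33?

MOV r5, #2 → r5=2
MOV r7, #1 → r7=1
MOV r0, #200 → r0=200
LDR r5, [r0] → r5=M[200]=18
SUB r5, r5, #13 → r5=18-13=5
XOR r5, r5, #16 → r5=5^16=21
XOR r5, r5, #5 → r5=21^5=16
ADD r0, r0, #4 → r0=200+4=204
ADD r7, r7, #1 → r7=1+1=2
CMP r7, #5  (cmp 2,5)
BNE again: taken
LDR r5, [r0] → r5=M[204]=-1
SUB r5, r5, #13 → r5=(-1)-13=-14
XOR r5, r5, #16 → r5=(-14)^16=-30
XOR r5, r5, #5 → r5=(-30)^5=-25
ADD r0, r0, #4 → r0=204+4=208
ADD r7, r7, #1 → r7=2+1=3
CMP r7, #5  (cmp 3,5)
BNE again: taken
LDR r5, [r0] → r5=M[208]=26
SUB r5, r5, #13 → r5=26-13=13
XOR r5, r5, #16 → r5=13^16=29
XOR r5, r5, #5 → r5=29^5=24
ADD r0, r0, #4 → r0=208+4=212
ADD r7, r7, #1 → r7=3+1=4
CMP r7, #5  (cmp 4,5)
BNE again: taken
LDR r5, [r0] → r5=M[212]=30
SUB r5, r5, #13 → r5=30-13=17
XOR r5, r5, #16 → r5=17^16=1
XOR r5, r5, #5 → r5=1^5=4
ADD r0, r0, #4 → r0=212+4=216
ADD r7, r7, #1 → r7=4+1=5
After step 33: r0 = 216.

216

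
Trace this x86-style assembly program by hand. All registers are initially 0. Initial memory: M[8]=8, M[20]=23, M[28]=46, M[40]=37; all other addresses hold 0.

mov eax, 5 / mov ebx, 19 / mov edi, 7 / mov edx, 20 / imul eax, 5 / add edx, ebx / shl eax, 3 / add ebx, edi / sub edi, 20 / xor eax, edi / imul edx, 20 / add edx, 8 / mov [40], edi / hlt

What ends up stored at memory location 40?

-13

mov eax, 5 → eax=5
mov ebx, 19 → ebx=19
mov edi, 7 → edi=7
mov edx, 20 → edx=20
imul eax, 5 → eax=5*5=25
add edx, ebx → edx=20+19=39
shl eax, 3 → eax=25<<3=200
add ebx, edi → ebx=19+7=26
sub edi, 20 → edi=7-20=-13
xor eax, edi → eax=200^(-13)=-197
imul edx, 20 → edx=39*20=780
add edx, 8 → edx=780+8=788
mov [40], edi → M[40]=-13
halt.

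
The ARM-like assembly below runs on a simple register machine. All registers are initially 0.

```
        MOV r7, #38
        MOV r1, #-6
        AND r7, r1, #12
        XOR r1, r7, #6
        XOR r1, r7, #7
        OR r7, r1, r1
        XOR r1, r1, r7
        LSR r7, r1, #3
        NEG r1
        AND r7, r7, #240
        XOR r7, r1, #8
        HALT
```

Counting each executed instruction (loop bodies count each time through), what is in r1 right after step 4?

14

r7=38
r1=-6
r7=(-6)&12=8
r1=8^6=14
After step 4: r1 = 14.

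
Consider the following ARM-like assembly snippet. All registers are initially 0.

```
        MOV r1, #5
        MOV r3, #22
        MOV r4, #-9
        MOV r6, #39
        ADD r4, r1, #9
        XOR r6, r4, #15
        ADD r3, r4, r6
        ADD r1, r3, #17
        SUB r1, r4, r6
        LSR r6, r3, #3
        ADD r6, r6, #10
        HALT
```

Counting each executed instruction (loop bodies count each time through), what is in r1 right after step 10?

after MOV r1, #5: r1=5
after MOV r3, #22: r3=22
after MOV r4, #-9: r4=-9
after MOV r6, #39: r6=39
after ADD r4, r1, #9: r4=5+9=14
after XOR r6, r4, #15: r6=14^15=1
after ADD r3, r4, r6: r3=14+1=15
after ADD r1, r3, #17: r1=15+17=32
after SUB r1, r4, r6: r1=14-1=13
after LSR r6, r3, #3: r6=15>>3=1
After step 10: r1 = 13.

13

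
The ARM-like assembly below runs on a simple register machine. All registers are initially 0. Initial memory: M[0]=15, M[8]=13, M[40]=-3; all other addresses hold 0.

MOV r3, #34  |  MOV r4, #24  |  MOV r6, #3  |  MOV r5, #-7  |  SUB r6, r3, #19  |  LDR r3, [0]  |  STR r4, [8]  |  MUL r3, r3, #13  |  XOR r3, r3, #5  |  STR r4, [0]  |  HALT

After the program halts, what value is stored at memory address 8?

24

MOV r3, #34 → r3=34
MOV r4, #24 → r4=24
MOV r6, #3 → r6=3
MOV r5, #-7 → r5=-7
SUB r6, r3, #19 → r6=34-19=15
LDR r3, [0] → r3=M[0]=15
STR r4, [8] → M[8]=24
MUL r3, r3, #13 → r3=15*13=195
XOR r3, r3, #5 → r3=195^5=198
STR r4, [0] → M[0]=24
halt.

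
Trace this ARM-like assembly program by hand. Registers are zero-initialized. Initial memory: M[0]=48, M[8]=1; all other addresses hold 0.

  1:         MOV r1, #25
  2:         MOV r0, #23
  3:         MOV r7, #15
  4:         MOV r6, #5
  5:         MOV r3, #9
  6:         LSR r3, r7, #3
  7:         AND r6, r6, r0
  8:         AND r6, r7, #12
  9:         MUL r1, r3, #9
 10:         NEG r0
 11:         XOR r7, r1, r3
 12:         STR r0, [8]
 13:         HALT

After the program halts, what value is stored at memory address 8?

MOV r1, #25 → r1=25
MOV r0, #23 → r0=23
MOV r7, #15 → r7=15
MOV r6, #5 → r6=5
MOV r3, #9 → r3=9
LSR r3, r7, #3 → r3=15>>3=1
AND r6, r6, r0 → r6=5&23=5
AND r6, r7, #12 → r6=15&12=12
MUL r1, r3, #9 → r1=1*9=9
NEG r0 → r0=-(23)=-23
XOR r7, r1, r3 → r7=9^1=8
STR r0, [8] → M[8]=-23
halt.

-23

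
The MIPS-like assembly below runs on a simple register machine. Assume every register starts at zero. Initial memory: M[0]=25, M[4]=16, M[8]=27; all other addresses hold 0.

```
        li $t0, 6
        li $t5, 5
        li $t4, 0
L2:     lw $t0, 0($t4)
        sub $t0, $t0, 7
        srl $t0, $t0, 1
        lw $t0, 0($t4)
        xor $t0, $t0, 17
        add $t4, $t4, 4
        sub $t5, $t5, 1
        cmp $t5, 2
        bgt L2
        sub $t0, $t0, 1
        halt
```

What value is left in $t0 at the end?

9

li $t0, 6 → $t0=6
li $t5, 5 → $t5=5
li $t4, 0 → $t4=0
lw $t0, 0($t4) → $t0=M[0]=25
sub $t0, $t0, 7 → $t0=25-7=18
srl $t0, $t0, 1 → $t0=18>>1=9
lw $t0, 0($t4) → $t0=M[0]=25
xor $t0, $t0, 17 → $t0=25^17=8
add $t4, $t4, 4 → $t4=0+4=4
sub $t5, $t5, 1 → $t5=5-1=4
cmp $t5, 2  (cmp 4,2)
bgt L2: taken
lw $t0, 0($t4) → $t0=M[4]=16
sub $t0, $t0, 7 → $t0=16-7=9
srl $t0, $t0, 1 → $t0=9>>1=4
lw $t0, 0($t4) → $t0=M[4]=16
xor $t0, $t0, 17 → $t0=16^17=1
add $t4, $t4, 4 → $t4=4+4=8
sub $t5, $t5, 1 → $t5=4-1=3
cmp $t5, 2  (cmp 3,2)
bgt L2: taken
lw $t0, 0($t4) → $t0=M[8]=27
sub $t0, $t0, 7 → $t0=27-7=20
srl $t0, $t0, 1 → $t0=20>>1=10
lw $t0, 0($t4) → $t0=M[8]=27
xor $t0, $t0, 17 → $t0=27^17=10
add $t4, $t4, 4 → $t4=8+4=12
sub $t5, $t5, 1 → $t5=3-1=2
cmp $t5, 2  (cmp 2,2)
bgt L2: not taken
sub $t0, $t0, 1 → $t0=10-1=9
halt.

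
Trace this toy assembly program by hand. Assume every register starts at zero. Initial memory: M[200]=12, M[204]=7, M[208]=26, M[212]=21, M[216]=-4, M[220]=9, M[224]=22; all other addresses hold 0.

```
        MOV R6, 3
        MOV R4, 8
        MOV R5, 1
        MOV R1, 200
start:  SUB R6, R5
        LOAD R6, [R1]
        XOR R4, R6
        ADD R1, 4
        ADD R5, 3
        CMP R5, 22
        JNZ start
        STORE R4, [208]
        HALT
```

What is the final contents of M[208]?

R6=3
R4=8
R5=1
R1=200
R6=3-1=2
R6=M[200]=12
R4=8^12=4
R1=200+4=204
R5=1+3=4
CMP R5, 22  (cmp 4,22)
JNZ start: taken
R6=12-4=8
R6=M[204]=7
R4=4^7=3
R1=204+4=208
R5=4+3=7
CMP R5, 22  (cmp 7,22)
JNZ start: taken
R6=7-7=0
R6=M[208]=26
R4=3^26=25
R1=208+4=212
R5=7+3=10
CMP R5, 22  (cmp 10,22)
JNZ start: taken
R6=26-10=16
R6=M[212]=21
R4=25^21=12
R1=212+4=216
R5=10+3=13
CMP R5, 22  (cmp 13,22)
JNZ start: taken
R6=21-13=8
R6=M[216]=-4
R4=12^(-4)=-16
R1=216+4=220
R5=13+3=16
CMP R5, 22  (cmp 16,22)
JNZ start: taken
R6=(-4)-16=-20
R6=M[220]=9
R4=(-16)^9=-7
R1=220+4=224
R5=16+3=19
CMP R5, 22  (cmp 19,22)
JNZ start: taken
R6=9-19=-10
R6=M[224]=22
R4=(-7)^22=-17
R1=224+4=228
R5=19+3=22
CMP R5, 22  (cmp 22,22)
JNZ start: not taken
STORE R4, [208] → M[208]=-17
halt.

-17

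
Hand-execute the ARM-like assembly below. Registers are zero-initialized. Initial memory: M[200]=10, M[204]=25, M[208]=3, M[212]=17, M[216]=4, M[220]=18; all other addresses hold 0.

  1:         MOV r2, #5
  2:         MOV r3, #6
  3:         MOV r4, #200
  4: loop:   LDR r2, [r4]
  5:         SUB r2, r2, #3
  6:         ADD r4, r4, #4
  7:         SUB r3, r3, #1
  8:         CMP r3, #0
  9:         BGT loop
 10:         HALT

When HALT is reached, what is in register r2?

r2=5
r3=6
r4=200
r2=M[200]=10
r2=10-3=7
r4=200+4=204
r3=6-1=5
CMP r3, #0  (cmp 5,0)
BGT loop: taken
r2=M[204]=25
r2=25-3=22
r4=204+4=208
r3=5-1=4
CMP r3, #0  (cmp 4,0)
BGT loop: taken
r2=M[208]=3
r2=3-3=0
r4=208+4=212
r3=4-1=3
CMP r3, #0  (cmp 3,0)
BGT loop: taken
r2=M[212]=17
r2=17-3=14
r4=212+4=216
r3=3-1=2
CMP r3, #0  (cmp 2,0)
BGT loop: taken
r2=M[216]=4
r2=4-3=1
r4=216+4=220
r3=2-1=1
CMP r3, #0  (cmp 1,0)
BGT loop: taken
r2=M[220]=18
r2=18-3=15
r4=220+4=224
r3=1-1=0
CMP r3, #0  (cmp 0,0)
BGT loop: not taken
halt.

15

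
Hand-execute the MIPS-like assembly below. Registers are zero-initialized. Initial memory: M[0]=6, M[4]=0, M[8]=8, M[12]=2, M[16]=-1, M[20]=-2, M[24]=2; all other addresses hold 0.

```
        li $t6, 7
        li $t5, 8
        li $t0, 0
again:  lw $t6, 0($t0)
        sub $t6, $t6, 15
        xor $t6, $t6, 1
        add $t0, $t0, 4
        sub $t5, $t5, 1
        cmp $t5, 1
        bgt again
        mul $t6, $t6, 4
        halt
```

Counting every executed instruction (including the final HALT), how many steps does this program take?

54

$t6=7
$t5=8
$t0=0
$t6=M[0]=6
$t6=6-15=-9
$t6=(-9)^1=-10
$t0=0+4=4
$t5=8-1=7
cmp $t5, 1  (cmp 7,1)
bgt again: taken
$t6=M[4]=0
$t6=0-15=-15
$t6=(-15)^1=-16
$t0=4+4=8
$t5=7-1=6
cmp $t5, 1  (cmp 6,1)
bgt again: taken
$t6=M[8]=8
$t6=8-15=-7
$t6=(-7)^1=-8
$t0=8+4=12
$t5=6-1=5
cmp $t5, 1  (cmp 5,1)
bgt again: taken
$t6=M[12]=2
$t6=2-15=-13
$t6=(-13)^1=-14
$t0=12+4=16
$t5=5-1=4
cmp $t5, 1  (cmp 4,1)
bgt again: taken
$t6=M[16]=-1
$t6=(-1)-15=-16
$t6=(-16)^1=-15
$t0=16+4=20
$t5=4-1=3
cmp $t5, 1  (cmp 3,1)
bgt again: taken
$t6=M[20]=-2
$t6=(-2)-15=-17
$t6=(-17)^1=-18
$t0=20+4=24
$t5=3-1=2
cmp $t5, 1  (cmp 2,1)
bgt again: taken
$t6=M[24]=2
$t6=2-15=-13
$t6=(-13)^1=-14
$t0=24+4=28
$t5=2-1=1
cmp $t5, 1  (cmp 1,1)
bgt again: not taken
$t6=(-14)*4=-56
halt.
Total executed instructions: 54.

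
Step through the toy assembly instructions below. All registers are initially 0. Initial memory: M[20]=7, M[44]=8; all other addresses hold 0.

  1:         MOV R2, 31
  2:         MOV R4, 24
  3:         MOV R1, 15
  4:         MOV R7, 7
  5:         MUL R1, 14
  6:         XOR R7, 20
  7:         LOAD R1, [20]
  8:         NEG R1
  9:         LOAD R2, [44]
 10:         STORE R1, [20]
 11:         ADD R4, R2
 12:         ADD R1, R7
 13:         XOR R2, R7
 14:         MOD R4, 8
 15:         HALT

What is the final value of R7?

19

MOV R2, 31 → R2=31
MOV R4, 24 → R4=24
MOV R1, 15 → R1=15
MOV R7, 7 → R7=7
MUL R1, 14 → R1=15*14=210
XOR R7, 20 → R7=7^20=19
LOAD R1, [20] → R1=M[20]=7
NEG R1 → R1=-(7)=-7
LOAD R2, [44] → R2=M[44]=8
STORE R1, [20] → M[20]=-7
ADD R4, R2 → R4=24+8=32
ADD R1, R7 → R1=(-7)+19=12
XOR R2, R7 → R2=8^19=27
MOD R4, 8 → R4=32%8=0
halt.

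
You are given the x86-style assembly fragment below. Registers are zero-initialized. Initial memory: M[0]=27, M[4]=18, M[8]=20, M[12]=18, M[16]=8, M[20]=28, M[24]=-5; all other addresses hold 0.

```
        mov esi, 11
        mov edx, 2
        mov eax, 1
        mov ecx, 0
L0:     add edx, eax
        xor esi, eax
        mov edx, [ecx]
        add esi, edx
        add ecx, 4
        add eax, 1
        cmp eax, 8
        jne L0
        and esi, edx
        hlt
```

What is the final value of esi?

123

esi=11
edx=2
eax=1
ecx=0
edx=2+1=3
esi=11^1=10
edx=M[0]=27
esi=10+27=37
ecx=0+4=4
eax=1+1=2
cmp eax, 8  (cmp 2,8)
jne L0: taken
edx=27+2=29
esi=37^2=39
edx=M[4]=18
esi=39+18=57
ecx=4+4=8
eax=2+1=3
cmp eax, 8  (cmp 3,8)
jne L0: taken
edx=18+3=21
esi=57^3=58
edx=M[8]=20
esi=58+20=78
ecx=8+4=12
eax=3+1=4
cmp eax, 8  (cmp 4,8)
jne L0: taken
edx=20+4=24
esi=78^4=74
edx=M[12]=18
esi=74+18=92
ecx=12+4=16
eax=4+1=5
cmp eax, 8  (cmp 5,8)
jne L0: taken
edx=18+5=23
esi=92^5=89
edx=M[16]=8
esi=89+8=97
ecx=16+4=20
eax=5+1=6
cmp eax, 8  (cmp 6,8)
jne L0: taken
edx=8+6=14
esi=97^6=103
edx=M[20]=28
esi=103+28=131
ecx=20+4=24
eax=6+1=7
cmp eax, 8  (cmp 7,8)
jne L0: taken
edx=28+7=35
esi=131^7=132
edx=M[24]=-5
esi=132+(-5)=127
ecx=24+4=28
eax=7+1=8
cmp eax, 8  (cmp 8,8)
jne L0: not taken
esi=127&(-5)=123
halt.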